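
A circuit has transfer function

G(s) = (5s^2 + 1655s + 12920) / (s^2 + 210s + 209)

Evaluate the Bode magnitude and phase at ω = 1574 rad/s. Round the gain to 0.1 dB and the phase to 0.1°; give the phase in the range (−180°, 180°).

14.1 dB, -4.3°

Substitute s = j1574:
Numerator: 5(j1574)^2 + 1655(j1574) + 12920 = -12374460 + j2604970
Denominator: (j1574)^2 + 210(j1574) + 209 = -2477267 + j330540
|N| = √(12374460² + 2604970²) ≈ 1.2646e+07, ∠N ≈ 168.11°
|D| = √(2477267² + 330540²) ≈ 2.4992e+06, ∠D ≈ 172.40°
|G| = 1.2646e+07 / 2.4992e+06 ≈ 5.06
Gain = 20 log₁₀(5.06) ≈ 14.08 dB
∠G = 168.11° − 172.40° = -4.29°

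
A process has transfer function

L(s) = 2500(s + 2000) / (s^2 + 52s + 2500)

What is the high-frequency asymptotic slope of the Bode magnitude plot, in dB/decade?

Each pole contributes −20 dB/decade at high frequency; each zero contributes +20 dB/decade.
Net: 1 zero(s) − 2 pole(s) → -20 dB/decade.

-20 dB/decade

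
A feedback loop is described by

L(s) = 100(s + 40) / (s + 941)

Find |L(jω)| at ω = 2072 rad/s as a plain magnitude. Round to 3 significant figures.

At s = jω = j2072:
zero (s+40): 40 + j2072 → |·| = √(40²+2072²) = √4294784 ≈ 2072.4, ∠ = arctan(2072/40) ≈ 88.89°
pole (s+941): 941 + j2072 → |·| = √(941²+2072²) = √5178665 ≈ 2275.7, ∠ = arctan(2072/941) ≈ 65.57°
|L| = 100 · 2072.4 / 2275.7 ≈ 91.066

91.1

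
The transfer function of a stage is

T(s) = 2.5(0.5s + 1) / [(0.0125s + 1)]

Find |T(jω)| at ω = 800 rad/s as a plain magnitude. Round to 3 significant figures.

At ω = 800 rad/s:
zero (1 + j800·0.5) = 1 + j400 → |·| ≈ 400, ∠ ≈ 89.86°
pole (1 + j800·0.0125) = 1 + j10 → |·| ≈ 10.05, ∠ ≈ 84.29°
|T| = 2.5 · 400 / (10.05) ≈ 99.502

99.5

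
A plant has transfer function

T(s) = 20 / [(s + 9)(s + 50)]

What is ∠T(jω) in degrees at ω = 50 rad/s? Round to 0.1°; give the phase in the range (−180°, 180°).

At s = jω = j50:
pole (s+9): 9 + j50 → |·| = √(9²+50²) = √2581 ≈ 50.804, ∠ = arctan(50/9) ≈ 79.80°
pole (s+50): 50 + j50 → |·| = √(50²+50²) = √5000 ≈ 70.711, ∠ = arctan(50/50) ≈ 45.00°
∠T = 0.00° − 124.80° = -124.80°

-124.8°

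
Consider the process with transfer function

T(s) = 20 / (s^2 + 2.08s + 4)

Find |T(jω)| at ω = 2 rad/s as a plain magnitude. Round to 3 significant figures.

4.81

At s = jω = j2:
quadratic: (j2)² + 2.08·j2 + 4 = 0 + j4.16 → |·| ≈ 4.16, ∠ ≈ 90.00°
|T| = 20 / 4.16 ≈ 4.8077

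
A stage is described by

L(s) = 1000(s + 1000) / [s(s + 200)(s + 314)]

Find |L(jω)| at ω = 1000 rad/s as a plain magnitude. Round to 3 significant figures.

At s = jω = j1000:
zero (s+1000): 1000 + j1000 → |·| = √(1000²+1000²) = √2000000 ≈ 1414.2, ∠ = arctan(1000/1000) ≈ 45.00°
pole (s+200): 200 + j1000 → |·| = √(200²+1000²) = √1040000 ≈ 1019.8, ∠ = arctan(1000/200) ≈ 78.69°
pole (s+314): 314 + j1000 → |·| = √(314²+1000²) = √1098596 ≈ 1048.1, ∠ = arctan(1000/314) ≈ 72.57°
pole at origin: |s| = 1000, ∠ = 90.00° (in denominator)
|L| = 1000 · 1414.2 / 1.0689e+09 ≈ 0.001323

0.00132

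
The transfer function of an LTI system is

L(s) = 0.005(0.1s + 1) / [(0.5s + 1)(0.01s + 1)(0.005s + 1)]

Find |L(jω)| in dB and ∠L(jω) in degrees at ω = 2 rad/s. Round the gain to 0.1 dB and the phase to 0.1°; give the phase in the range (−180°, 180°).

-48.9 dB, -35.4°

At ω = 2 rad/s:
zero (1 + j2·0.1) = 1 + j0.2 → |·| ≈ 1.0198, ∠ ≈ 11.31°
pole (1 + j2·0.5) = 1 + j1 → |·| ≈ 1.4142, ∠ ≈ 45.00°
pole (1 + j2·0.01) = 1 + j0.02 → |·| ≈ 1.0002, ∠ ≈ 1.15°
pole (1 + j2·0.005) = 1 + j0.01 → |·| ≈ 1, ∠ ≈ 0.57°
|L| = 0.005 · 1.0198 / (1.4142 · 1.0002 · 1) ≈ 0.0036049
Gain = 20 log₁₀(0.0036049) ≈ -48.86 dB
∠L = (11.31°) − (45.00° + 1.15° + 0.57°) = -35.41°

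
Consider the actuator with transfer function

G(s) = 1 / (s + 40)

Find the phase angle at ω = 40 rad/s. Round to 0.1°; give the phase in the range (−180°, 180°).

-45.0°

At s = jω = j40:
pole (s+40): 40 + j40 → |·| = √(40²+40²) = √3200 ≈ 56.569, ∠ = arctan(40/40) ≈ 45.00°
∠G = 0.00° − 45.00° = -45.00°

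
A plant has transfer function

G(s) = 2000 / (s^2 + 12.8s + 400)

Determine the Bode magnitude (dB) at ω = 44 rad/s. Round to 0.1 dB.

1.7 dB

At s = jω = j44:
quadratic: (j44)² + 12.8·j44 + 400 = -1536 + j563.2 → |·| ≈ 1636, ∠ ≈ 159.86°
|G| = 2000 / 1636 ≈ 1.2225
Gain = 20 log₁₀(1.2225) ≈ 1.74 dB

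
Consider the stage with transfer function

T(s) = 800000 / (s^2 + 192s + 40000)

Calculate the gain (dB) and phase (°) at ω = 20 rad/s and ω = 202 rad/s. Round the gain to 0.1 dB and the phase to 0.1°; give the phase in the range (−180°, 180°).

At s = jω = j20:
quadratic: (j20)² + 192·j20 + 40000 = 39600 + j3840 → |·| ≈ 39786, ∠ ≈ 5.54°
|T| = 800000 / 39786 ≈ 20.108
Gain = 20 log₁₀(20.108) ≈ 26.07 dB
∠T = 0.00° − 5.54° = -5.54°

At s = jω = j202:
quadratic: (j202)² + 192·j202 + 40000 = -804 + j38784 → |·| ≈ 38792, ∠ ≈ 91.19°
|T| = 800000 / 38792 ≈ 20.623
Gain = 20 log₁₀(20.623) ≈ 26.29 dB
∠T = 0.00° − 91.19° = -91.19°

ω = 20: 26.1 dB, -5.5°; ω = 202: 26.3 dB, -91.2°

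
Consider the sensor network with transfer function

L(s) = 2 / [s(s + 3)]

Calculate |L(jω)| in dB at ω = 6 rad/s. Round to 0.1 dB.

-26.1 dB

At s = jω = j6:
pole (s+3): 3 + j6 → |·| = √(3²+6²) = √45 ≈ 6.7082, ∠ = arctan(6/3) ≈ 63.43°
pole at origin: |s| = 6, ∠ = 90.00° (in denominator)
|L| = 2 / 40.249 ≈ 0.049691
Gain = 20 log₁₀(0.049691) ≈ -26.07 dB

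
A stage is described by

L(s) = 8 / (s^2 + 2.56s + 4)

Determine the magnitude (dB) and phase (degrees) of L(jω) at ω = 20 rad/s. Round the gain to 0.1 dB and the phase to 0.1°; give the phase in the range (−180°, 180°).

At s = jω = j20:
quadratic: (j20)² + 2.56·j20 + 4 = -396 + j51.2 → |·| ≈ 399.3, ∠ ≈ 172.63°
|L| = 8 / 399.3 ≈ 0.020035
Gain = 20 log₁₀(0.020035) ≈ -33.96 dB
∠L = 0.00° − 172.63° = -172.63°

-34.0 dB, -172.6°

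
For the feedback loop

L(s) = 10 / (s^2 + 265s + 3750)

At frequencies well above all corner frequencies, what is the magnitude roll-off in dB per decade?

Each pole contributes −20 dB/decade at high frequency; each zero contributes +20 dB/decade.
Net: 0 zero(s) − 2 pole(s) → -40 dB/decade.

-40 dB/decade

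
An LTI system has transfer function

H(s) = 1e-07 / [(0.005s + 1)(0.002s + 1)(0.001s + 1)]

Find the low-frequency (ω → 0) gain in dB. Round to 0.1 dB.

H(0) = 1e-07 · 1 / 1 ≈ 1e-07
20 log₁₀(1e-07) ≈ -140.00 dB

-140.0 dB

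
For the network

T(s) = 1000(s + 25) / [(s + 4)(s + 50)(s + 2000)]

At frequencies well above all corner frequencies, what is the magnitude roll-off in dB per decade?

Each pole contributes −20 dB/decade at high frequency; each zero contributes +20 dB/decade.
Net: 1 zero(s) − 3 pole(s) → -40 dB/decade.

-40 dB/decade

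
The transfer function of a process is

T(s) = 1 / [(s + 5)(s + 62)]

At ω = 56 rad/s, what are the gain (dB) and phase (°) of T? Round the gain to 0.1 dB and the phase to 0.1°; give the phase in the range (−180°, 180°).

At s = jω = j56:
pole (s+5): 5 + j56 → |·| = √(5²+56²) = √3161 ≈ 56.223, ∠ = arctan(56/5) ≈ 84.90°
pole (s+62): 62 + j56 → |·| = √(62²+56²) = √6980 ≈ 83.546, ∠ = arctan(56/62) ≈ 42.09°
|T| = 1 / 4697.2 ≈ 0.00021289
Gain = 20 log₁₀(0.00021289) ≈ -73.44 dB
∠T = 0.00° − 126.99° = -126.99°

-73.4 dB, -127.0°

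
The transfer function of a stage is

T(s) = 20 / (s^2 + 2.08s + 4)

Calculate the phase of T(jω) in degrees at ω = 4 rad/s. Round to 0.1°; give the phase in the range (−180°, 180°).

At s = jω = j4:
quadratic: (j4)² + 2.08·j4 + 4 = -12 + j8.32 → |·| ≈ 14.602, ∠ ≈ 145.27°
∠T = 0.00° − 145.27° = -145.27°

-145.3°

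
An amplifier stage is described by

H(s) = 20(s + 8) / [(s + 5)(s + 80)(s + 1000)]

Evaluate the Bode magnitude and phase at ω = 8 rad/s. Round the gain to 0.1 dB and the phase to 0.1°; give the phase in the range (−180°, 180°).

At s = jω = j8:
zero (s+8): 8 + j8 → |·| = √(8²+8²) = √128 ≈ 11.314, ∠ = arctan(8/8) ≈ 45.00°
pole (s+5): 5 + j8 → |·| = √(5²+8²) = √89 ≈ 9.434, ∠ = arctan(8/5) ≈ 57.99°
pole (s+80): 80 + j8 → |·| = √(80²+8²) = √6464 ≈ 80.399, ∠ = arctan(8/80) ≈ 5.71°
pole (s+1000): 1000 + j8 → |·| = √(1000²+8²) = √1000064 ≈ 1000, ∠ = arctan(8/1000) ≈ 0.46°
|H| = 20 · 11.314 / 7.5848e+05 ≈ 0.00029833
Gain = 20 log₁₀(0.00029833) ≈ -70.51 dB
∠H = 45.00° − 64.16° = -19.16°

-70.5 dB, -19.2°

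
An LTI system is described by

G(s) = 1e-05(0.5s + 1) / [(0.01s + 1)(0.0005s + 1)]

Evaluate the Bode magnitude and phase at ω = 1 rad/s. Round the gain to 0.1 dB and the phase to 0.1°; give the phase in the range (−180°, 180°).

-99.0 dB, 26.0°

At ω = 1 rad/s:
zero (1 + j1·0.5) = 1 + j0.5 → |·| ≈ 1.118, ∠ ≈ 26.57°
pole (1 + j1·0.01) = 1 + j0.01 → |·| ≈ 1, ∠ ≈ 0.57°
pole (1 + j1·0.0005) = 1 + j0.0005 → |·| ≈ 1, ∠ ≈ 0.03°
|G| = 1e-05 · 1.118 / (1 · 1) ≈ 1.118e-05
Gain = 20 log₁₀(1.118e-05) ≈ -99.03 dB
∠G = (26.57°) − (0.57° + 0.03°) = 25.97°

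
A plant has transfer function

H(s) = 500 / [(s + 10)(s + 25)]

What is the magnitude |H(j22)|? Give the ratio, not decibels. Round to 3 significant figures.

At s = jω = j22:
pole (s+10): 10 + j22 → |·| = √(10²+22²) = √584 ≈ 24.166, ∠ = arctan(22/10) ≈ 65.56°
pole (s+25): 25 + j22 → |·| = √(25²+22²) = √1109 ≈ 33.302, ∠ = arctan(22/25) ≈ 41.35°
|H| = 500 / 804.78 ≈ 0.62129

0.621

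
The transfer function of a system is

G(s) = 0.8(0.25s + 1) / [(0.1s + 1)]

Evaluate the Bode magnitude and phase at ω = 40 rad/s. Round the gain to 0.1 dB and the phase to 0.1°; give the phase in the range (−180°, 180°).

5.8 dB, 8.3°

At ω = 40 rad/s:
zero (1 + j40·0.25) = 1 + j10 → |·| ≈ 10.05, ∠ ≈ 84.29°
pole (1 + j40·0.1) = 1 + j4 → |·| ≈ 4.1231, ∠ ≈ 75.96°
|G| = 0.8 · 10.05 / (4.1231) ≈ 1.95
Gain = 20 log₁₀(1.95) ≈ 5.80 dB
∠G = (84.29°) − (75.96°) = 8.33°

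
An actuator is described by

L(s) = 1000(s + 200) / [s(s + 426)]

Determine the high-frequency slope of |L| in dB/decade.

Each pole contributes −20 dB/decade at high frequency; each zero contributes +20 dB/decade.
Net: 1 zero(s) − 2 pole(s) → -20 dB/decade.

-20 dB/decade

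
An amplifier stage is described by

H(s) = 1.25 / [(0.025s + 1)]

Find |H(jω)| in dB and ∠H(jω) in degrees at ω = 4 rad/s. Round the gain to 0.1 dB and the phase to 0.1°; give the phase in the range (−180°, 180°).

At ω = 4 rad/s:
pole (1 + j4·0.025) = 1 + j0.1 → |·| ≈ 1.005, ∠ ≈ 5.71°
|H| = 1.25 · 1 / (1.005) ≈ 1.2438
Gain = 20 log₁₀(1.2438) ≈ 1.90 dB
∠H = (0°) − (5.71°) = -5.71°

1.9 dB, -5.7°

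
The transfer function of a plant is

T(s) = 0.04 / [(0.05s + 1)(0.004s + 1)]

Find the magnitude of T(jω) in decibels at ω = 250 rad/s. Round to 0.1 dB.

At ω = 250 rad/s:
pole (1 + j250·0.05) = 1 + j12.5 → |·| ≈ 12.54, ∠ ≈ 85.43°
pole (1 + j250·0.004) = 1 + j1 → |·| ≈ 1.4142, ∠ ≈ 45.00°
|T| = 0.04 · 1 / (12.54 · 1.4142) ≈ 0.0022555
Gain = 20 log₁₀(0.0022555) ≈ -52.94 dB

-52.9 dB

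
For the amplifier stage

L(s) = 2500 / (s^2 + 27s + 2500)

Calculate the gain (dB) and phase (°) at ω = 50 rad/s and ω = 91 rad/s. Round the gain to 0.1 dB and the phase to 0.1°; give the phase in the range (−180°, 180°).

At s = jω = j50:
quadratic: (j50)² + 27·j50 + 2500 = 0 + j1350 → |·| ≈ 1350, ∠ ≈ 90.00°
|L| = 2500 / 1350 ≈ 1.8519
Gain = 20 log₁₀(1.8519) ≈ 5.35 dB
∠L = 0.00° − 90.00° = -90.00°

At s = jω = j91:
quadratic: (j91)² + 27·j91 + 2500 = -5781 + j2457 → |·| ≈ 6281.5, ∠ ≈ 156.97°
|L| = 2500 / 6281.5 ≈ 0.39799
Gain = 20 log₁₀(0.39799) ≈ -8.00 dB
∠L = 0.00° − 156.97° = -156.97°

ω = 50: 5.4 dB, -90.0°; ω = 91: -8.0 dB, -157.0°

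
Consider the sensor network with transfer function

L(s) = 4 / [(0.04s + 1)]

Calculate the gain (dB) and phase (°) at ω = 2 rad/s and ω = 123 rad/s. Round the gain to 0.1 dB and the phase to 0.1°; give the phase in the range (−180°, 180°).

At ω = 2 rad/s:
pole (1 + j2·0.04) = 1 + j0.08 → |·| ≈ 1.0032, ∠ ≈ 4.57°
|L| = 4 · 1 / (1.0032) ≈ 3.9872
Gain = 20 log₁₀(3.9872) ≈ 12.01 dB
∠L = (0°) − (4.57°) = -4.57°

At ω = 123 rad/s:
pole (1 + j123·0.04) = 1 + j4.92 → |·| ≈ 5.0206, ∠ ≈ 78.51°
|L| = 4 · 1 / (5.0206) ≈ 0.79672
Gain = 20 log₁₀(0.79672) ≈ -1.97 dB
∠L = (0°) − (78.51°) = -78.51°

ω = 2: 12.0 dB, -4.6°; ω = 123: -2.0 dB, -78.5°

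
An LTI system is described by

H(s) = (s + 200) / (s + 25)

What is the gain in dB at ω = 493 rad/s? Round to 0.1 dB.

0.7 dB

Substitute s = j493:
Numerator: (j493) + 200 = 200 + j493
Denominator: (j493) + 25 = 25 + j493
|N| = √(200² + 493²) ≈ 532.02, ∠N ≈ 67.92°
|D| = √(25² + 493²) ≈ 493.63, ∠D ≈ 87.10°
|H| = 532.02 / 493.63 ≈ 1.0778
Gain = 20 log₁₀(1.0778) ≈ 0.65 dB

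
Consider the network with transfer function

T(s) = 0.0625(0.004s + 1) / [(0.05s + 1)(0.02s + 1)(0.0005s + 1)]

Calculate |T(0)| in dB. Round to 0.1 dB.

T(0) = 0.0625 · 1 / 1 = 0.0625
20 log₁₀(0.0625) ≈ -24.08 dB

-24.1 dB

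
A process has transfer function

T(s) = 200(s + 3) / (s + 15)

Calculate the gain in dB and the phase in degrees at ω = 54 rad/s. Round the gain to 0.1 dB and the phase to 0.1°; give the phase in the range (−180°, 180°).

45.7 dB, 12.3°

At s = jω = j54:
zero (s+3): 3 + j54 → |·| = √(3²+54²) = √2925 ≈ 54.083, ∠ = arctan(54/3) ≈ 86.82°
pole (s+15): 15 + j54 → |·| = √(15²+54²) = √3141 ≈ 56.045, ∠ = arctan(54/15) ≈ 74.48°
|T| = 200 · 54.083 / 56.045 ≈ 193
Gain = 20 log₁₀(193) ≈ 45.71 dB
∠T = 86.82° − 74.48° = 12.34°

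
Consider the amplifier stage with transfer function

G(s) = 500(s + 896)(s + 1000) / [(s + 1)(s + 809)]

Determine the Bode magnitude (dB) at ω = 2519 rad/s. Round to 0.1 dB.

At s = jω = j2519:
zero (s+896): 896 + j2519 → |·| = √(896²+2519²) = √7148177 ≈ 2673.6, ∠ = arctan(2519/896) ≈ 70.42°
zero (s+1000): 1000 + j2519 → |·| = √(1000²+2519²) = √7345361 ≈ 2710.2, ∠ = arctan(2519/1000) ≈ 68.35°
pole (s+1): 1 + j2519 → |·| = √(1²+2519²) = √6345362 ≈ 2519, ∠ = arctan(2519/1) ≈ 89.98°
pole (s+809): 809 + j2519 → |·| = √(809²+2519²) = √6999842 ≈ 2645.7, ∠ = arctan(2519/809) ≈ 72.20°
|G| = 500 · 7.246e+06 / 6.6645e+06 ≈ 543.63
Gain = 20 log₁₀(543.63) ≈ 54.71 dB

54.7 dB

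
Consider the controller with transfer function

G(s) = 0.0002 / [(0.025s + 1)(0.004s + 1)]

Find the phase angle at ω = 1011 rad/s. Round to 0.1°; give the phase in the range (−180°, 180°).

At ω = 1011 rad/s:
pole (1 + j1011·0.025) = 1 + j25.275 → |·| ≈ 25.295, ∠ ≈ 87.73°
pole (1 + j1011·0.004) = 1 + j4.044 → |·| ≈ 4.1658, ∠ ≈ 76.11°
∠G = (0°) − (87.73° + 76.11°) = -163.84°

-163.8°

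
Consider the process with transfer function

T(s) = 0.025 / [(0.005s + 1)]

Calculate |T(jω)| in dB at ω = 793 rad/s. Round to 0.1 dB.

-44.3 dB

At ω = 793 rad/s:
pole (1 + j793·0.005) = 1 + j3.965 → |·| ≈ 4.0892, ∠ ≈ 75.84°
|T| = 0.025 · 1 / (4.0892) ≈ 0.0061137
Gain = 20 log₁₀(0.0061137) ≈ -44.27 dB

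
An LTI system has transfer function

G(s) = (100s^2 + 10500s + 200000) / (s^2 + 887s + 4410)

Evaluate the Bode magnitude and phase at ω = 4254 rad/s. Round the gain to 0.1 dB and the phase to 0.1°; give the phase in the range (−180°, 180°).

39.8 dB, 10.4°

Substitute s = j4254:
Numerator: 100(j4254)^2 + 10500(j4254) + 200000 = -1809451600 + j44667000
Denominator: (j4254)^2 + 887(j4254) + 4410 = -18092106 + j3773298
|N| = √(1809451600² + 44667000²) ≈ 1.81e+09, ∠N ≈ 178.59°
|D| = √(18092106² + 3773298²) ≈ 1.8481e+07, ∠D ≈ 168.22°
|G| = 1.81e+09 / 1.8481e+07 ≈ 97.938
Gain = 20 log₁₀(97.938) ≈ 39.82 dB
∠G = 178.59° − 168.22° = 10.37°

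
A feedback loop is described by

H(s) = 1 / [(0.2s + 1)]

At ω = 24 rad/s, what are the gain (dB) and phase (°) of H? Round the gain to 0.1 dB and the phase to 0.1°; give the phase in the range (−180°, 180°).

At ω = 24 rad/s:
pole (1 + j24·0.2) = 1 + j4.8 → |·| ≈ 4.9031, ∠ ≈ 78.23°
|H| = 1 · 1 / (4.9031) ≈ 0.20395
Gain = 20 log₁₀(0.20395) ≈ -13.81 dB
∠H = (0°) − (78.23°) = -78.23°

-13.8 dB, -78.2°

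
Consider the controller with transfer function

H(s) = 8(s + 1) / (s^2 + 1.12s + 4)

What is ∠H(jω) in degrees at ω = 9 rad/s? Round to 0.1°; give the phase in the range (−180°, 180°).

At s = jω = j9:
zero (s+1): 1 + j9 → |·| = √(1²+9²) = √82 ≈ 9.0554, ∠ = arctan(9/1) ≈ 83.66°
quadratic: (j9)² + 1.12·j9 + 4 = -77 + j10.08 → |·| ≈ 77.657, ∠ ≈ 172.54°
∠H = 83.66° − 172.54° = -88.88°

-88.9°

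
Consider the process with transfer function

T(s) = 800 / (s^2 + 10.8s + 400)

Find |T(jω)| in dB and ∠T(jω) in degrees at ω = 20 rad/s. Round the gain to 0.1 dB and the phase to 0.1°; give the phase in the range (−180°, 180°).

At s = jω = j20:
quadratic: (j20)² + 10.8·j20 + 400 = 0 + j216 → |·| ≈ 216, ∠ ≈ 90.00°
|T| = 800 / 216 ≈ 3.7037
Gain = 20 log₁₀(3.7037) ≈ 11.37 dB
∠T = 0.00° − 90.00° = -90.00°

11.4 dB, -90.0°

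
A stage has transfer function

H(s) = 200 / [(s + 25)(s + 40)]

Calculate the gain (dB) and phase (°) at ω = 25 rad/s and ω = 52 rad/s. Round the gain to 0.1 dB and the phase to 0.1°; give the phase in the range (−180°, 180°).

ω = 25: -18.4 dB, -77.0°; ω = 52: -25.5 dB, -116.8°

At s = jω = j25:
pole (s+25): 25 + j25 → |·| = √(25²+25²) = √1250 ≈ 35.355, ∠ = arctan(25/25) ≈ 45.00°
pole (s+40): 40 + j25 → |·| = √(40²+25²) = √2225 ≈ 47.17, ∠ = arctan(25/40) ≈ 32.01°
|H| = 200 / 1667.7 ≈ 0.11993
Gain = 20 log₁₀(0.11993) ≈ -18.42 dB
∠H = 0.00° − 77.01° = -77.01°

At s = jω = j52:
pole (s+25): 25 + j52 → |·| = √(25²+52²) = √3329 ≈ 57.697, ∠ = arctan(52/25) ≈ 64.32°
pole (s+40): 40 + j52 → |·| = √(40²+52²) = √4304 ≈ 65.605, ∠ = arctan(52/40) ≈ 52.43°
|H| = 200 / 3785.2 ≈ 0.052837
Gain = 20 log₁₀(0.052837) ≈ -25.54 dB
∠H = 0.00° − 116.75° = -116.75°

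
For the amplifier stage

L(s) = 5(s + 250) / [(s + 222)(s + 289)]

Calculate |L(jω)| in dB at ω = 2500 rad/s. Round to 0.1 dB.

-54.0 dB

At s = jω = j2500:
zero (s+250): 250 + j2500 → |·| = √(250²+2500²) = √6312500 ≈ 2512.5, ∠ = arctan(2500/250) ≈ 84.29°
pole (s+222): 222 + j2500 → |·| = √(222²+2500²) = √6299284 ≈ 2509.8, ∠ = arctan(2500/222) ≈ 84.93°
pole (s+289): 289 + j2500 → |·| = √(289²+2500²) = √6333521 ≈ 2516.6, ∠ = arctan(2500/289) ≈ 83.41°
|L| = 5 · 2512.5 / 6.3162e+06 ≈ 0.0019889
Gain = 20 log₁₀(0.0019889) ≈ -54.03 dB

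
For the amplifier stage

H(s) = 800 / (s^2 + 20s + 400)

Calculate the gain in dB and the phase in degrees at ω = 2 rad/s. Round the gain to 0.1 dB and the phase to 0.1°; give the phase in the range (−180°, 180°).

At s = jω = j2:
quadratic: (j2)² + 20·j2 + 400 = 396 + j40 → |·| ≈ 398.02, ∠ ≈ 5.77°
|H| = 800 / 398.02 ≈ 2.0099
Gain = 20 log₁₀(2.0099) ≈ 6.06 dB
∠H = 0.00° − 5.77° = -5.77°

6.1 dB, -5.8°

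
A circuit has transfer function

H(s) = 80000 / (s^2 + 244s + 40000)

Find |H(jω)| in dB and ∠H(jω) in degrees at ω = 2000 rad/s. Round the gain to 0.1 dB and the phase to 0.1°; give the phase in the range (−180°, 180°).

At s = jω = j2000:
quadratic: (j2000)² + 244·j2000 + 40000 = -3960000 + j488000 → |·| ≈ 3.99e+06, ∠ ≈ 172.97°
|H| = 80000 / 3.99e+06 ≈ 0.02005
Gain = 20 log₁₀(0.02005) ≈ -33.96 dB
∠H = 0.00° − 172.97° = -172.97°

-34.0 dB, -173.0°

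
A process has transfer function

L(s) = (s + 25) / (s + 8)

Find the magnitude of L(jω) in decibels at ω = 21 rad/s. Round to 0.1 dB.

3.2 dB

Substitute s = j21:
Numerator: (j21) + 25 = 25 + j21
Denominator: (j21) + 8 = 8 + j21
|N| = √(25² + 21²) ≈ 32.65, ∠N ≈ 40.03°
|D| = √(8² + 21²) ≈ 22.472, ∠D ≈ 69.15°
|L| = 32.65 / 22.472 ≈ 1.4529
Gain = 20 log₁₀(1.4529) ≈ 3.24 dB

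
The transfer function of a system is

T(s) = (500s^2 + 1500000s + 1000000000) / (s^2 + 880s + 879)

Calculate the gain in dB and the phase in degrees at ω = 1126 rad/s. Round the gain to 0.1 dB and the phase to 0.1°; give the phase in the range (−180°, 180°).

60.6 dB, -64.2°

Substitute s = j1126:
Numerator: 500(j1126)^2 + 1500000(j1126) + 1000000000 = 366062000 + j1689000000
Denominator: (j1126)^2 + 880(j1126) + 879 = -1266997 + j990880
|N| = √(366062000² + 1689000000²) ≈ 1.7282e+09, ∠N ≈ 77.77°
|D| = √(1266997² + 990880²) ≈ 1.6085e+06, ∠D ≈ 141.97°
|T| = 1.7282e+09 / 1.6085e+06 ≈ 1074.4
Gain = 20 log₁₀(1074.4) ≈ 60.62 dB
∠T = 77.77° − 141.97° = -64.20°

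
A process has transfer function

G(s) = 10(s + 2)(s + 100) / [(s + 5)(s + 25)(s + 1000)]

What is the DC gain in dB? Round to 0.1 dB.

-35.9 dB

G(0) = 10·2·100 / (5·25·1000) = 0.016
20 log₁₀(0.016) ≈ -35.92 dB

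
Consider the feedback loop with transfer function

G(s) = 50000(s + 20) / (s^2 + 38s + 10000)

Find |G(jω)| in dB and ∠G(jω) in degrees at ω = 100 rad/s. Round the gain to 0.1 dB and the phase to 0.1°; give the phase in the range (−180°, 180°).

At s = jω = j100:
zero (s+20): 20 + j100 → |·| = √(20²+100²) = √10400 ≈ 101.98, ∠ = arctan(100/20) ≈ 78.69°
quadratic: (j100)² + 38·j100 + 10000 = 0 + j3800 → |·| ≈ 3800, ∠ ≈ 90.00°
|G| = 50000 · 101.98 / 3800 ≈ 1341.8
Gain = 20 log₁₀(1341.8) ≈ 62.55 dB
∠G = 78.69° − 90.00° = -11.31°

62.6 dB, -11.3°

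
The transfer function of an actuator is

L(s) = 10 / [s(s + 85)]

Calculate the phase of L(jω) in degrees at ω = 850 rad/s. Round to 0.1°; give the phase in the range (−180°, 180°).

-174.3°

At s = jω = j850:
pole (s+85): 85 + j850 → |·| = √(85²+850²) = √729725 ≈ 854.24, ∠ = arctan(850/85) ≈ 84.29°
pole at origin: |s| = 850, ∠ = 90.00° (in denominator)
∠L = 0.00° − 174.29° = -174.29°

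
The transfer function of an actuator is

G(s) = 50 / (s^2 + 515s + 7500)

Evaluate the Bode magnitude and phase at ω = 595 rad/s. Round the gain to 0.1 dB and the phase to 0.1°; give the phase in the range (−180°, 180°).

Substitute s = j595:
Numerator: 50 = 50 + j0
Denominator: (j595)^2 + 515(j595) + 7500 = -346525 + j306425
|N| = √(50² + 0²) ≈ 50, ∠N ≈ 0.00°
|D| = √(346525² + 306425²) ≈ 4.6258e+05, ∠D ≈ 138.51°
|G| = 50 / 4.6258e+05 ≈ 0.00010809
Gain = 20 log₁₀(0.00010809) ≈ -79.32 dB
∠G = 0.00° − 138.51° = -138.51°

-79.3 dB, -138.5°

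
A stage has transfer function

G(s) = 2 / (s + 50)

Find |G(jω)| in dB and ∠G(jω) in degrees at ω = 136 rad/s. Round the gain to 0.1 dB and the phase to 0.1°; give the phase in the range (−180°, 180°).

Substitute s = j136:
Numerator: 2 = 2 + j0
Denominator: (j136) + 50 = 50 + j136
|N| = √(2² + 0²) ≈ 2, ∠N ≈ 0.00°
|D| = √(50² + 136²) ≈ 144.9, ∠D ≈ 69.81°
|G| = 2 / 144.9 ≈ 0.013803
Gain = 20 log₁₀(0.013803) ≈ -37.20 dB
∠G = 0.00° − 69.81° = -69.81°

-37.2 dB, -69.8°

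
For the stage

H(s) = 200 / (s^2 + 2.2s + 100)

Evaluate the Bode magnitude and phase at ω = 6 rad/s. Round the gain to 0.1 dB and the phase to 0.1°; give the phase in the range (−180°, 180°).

At s = jω = j6:
quadratic: (j6)² + 2.2·j6 + 100 = 64 + j13.2 → |·| ≈ 65.347, ∠ ≈ 11.65°
|H| = 200 / 65.347 ≈ 3.0606
Gain = 20 log₁₀(3.0606) ≈ 9.72 dB
∠H = 0.00° − 11.65° = -11.65°

9.7 dB, -11.7°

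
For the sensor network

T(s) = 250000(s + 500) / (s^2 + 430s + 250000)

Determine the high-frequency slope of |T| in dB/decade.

Each pole contributes −20 dB/decade at high frequency; each zero contributes +20 dB/decade.
Net: 1 zero(s) − 2 pole(s) → -20 dB/decade.

-20 dB/decade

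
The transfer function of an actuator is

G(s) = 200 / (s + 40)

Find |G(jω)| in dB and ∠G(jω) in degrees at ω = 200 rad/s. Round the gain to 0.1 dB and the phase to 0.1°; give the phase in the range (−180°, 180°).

-0.2 dB, -78.7°

At s = jω = j200:
pole (s+40): 40 + j200 → |·| = √(40²+200²) = √41600 ≈ 203.96, ∠ = arctan(200/40) ≈ 78.69°
|G| = 200 / 203.96 ≈ 0.98058
Gain = 20 log₁₀(0.98058) ≈ -0.17 dB
∠G = 0.00° − 78.69° = -78.69°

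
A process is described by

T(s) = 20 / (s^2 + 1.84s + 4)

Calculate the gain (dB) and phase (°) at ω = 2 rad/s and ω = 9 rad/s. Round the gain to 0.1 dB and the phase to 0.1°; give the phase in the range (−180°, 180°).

ω = 2: 14.7 dB, -90.0°; ω = 9: -11.9 dB, -167.9°

At s = jω = j2:
quadratic: (j2)² + 1.84·j2 + 4 = 0 + j3.68 → |·| ≈ 3.68, ∠ ≈ 90.00°
|T| = 20 / 3.68 ≈ 5.4348
Gain = 20 log₁₀(5.4348) ≈ 14.70 dB
∠T = 0.00° − 90.00° = -90.00°

At s = jω = j9:
quadratic: (j9)² + 1.84·j9 + 4 = -77 + j16.56 → |·| ≈ 78.761, ∠ ≈ 167.86°
|T| = 20 / 78.761 ≈ 0.25393
Gain = 20 log₁₀(0.25393) ≈ -11.91 dB
∠T = 0.00° − 167.86° = -167.86°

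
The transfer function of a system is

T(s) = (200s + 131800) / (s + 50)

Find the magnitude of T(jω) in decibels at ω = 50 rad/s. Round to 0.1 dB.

Substitute s = j50:
Numerator: 200(j50) + 131800 = 131800 + j10000
Denominator: (j50) + 50 = 50 + j50
|N| = √(131800² + 10000²) ≈ 1.3218e+05, ∠N ≈ 4.34°
|D| = √(50² + 50²) ≈ 70.711, ∠D ≈ 45.00°
|T| = 1.3218e+05 / 70.711 ≈ 1869.3
Gain = 20 log₁₀(1869.3) ≈ 65.43 dB

65.4 dB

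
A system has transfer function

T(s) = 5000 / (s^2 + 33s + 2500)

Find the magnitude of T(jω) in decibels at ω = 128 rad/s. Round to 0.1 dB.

At s = jω = j128:
quadratic: (j128)² + 33·j128 + 2500 = -13884 + j4224 → |·| ≈ 14512, ∠ ≈ 163.08°
|T| = 5000 / 14512 ≈ 0.34454
Gain = 20 log₁₀(0.34454) ≈ -9.26 dB

-9.3 dB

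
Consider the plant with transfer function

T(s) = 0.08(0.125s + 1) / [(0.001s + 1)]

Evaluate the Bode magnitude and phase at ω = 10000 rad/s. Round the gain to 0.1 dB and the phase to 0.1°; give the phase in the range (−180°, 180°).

20.0 dB, 5.7°

At ω = 10000 rad/s:
zero (1 + j10000·0.125) = 1 + j1250 → |·| ≈ 1250, ∠ ≈ 89.95°
pole (1 + j10000·0.001) = 1 + j10 → |·| ≈ 10.05, ∠ ≈ 84.29°
|T| = 0.08 · 1250 / (10.05) ≈ 9.9502
Gain = 20 log₁₀(9.9502) ≈ 19.96 dB
∠T = (89.95°) − (84.29°) = 5.66°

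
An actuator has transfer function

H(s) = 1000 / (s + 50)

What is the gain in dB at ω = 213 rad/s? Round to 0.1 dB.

At s = jω = j213:
pole (s+50): 50 + j213 → |·| = √(50²+213²) = √47869 ≈ 218.79, ∠ = arctan(213/50) ≈ 76.79°
|H| = 1000 / 218.79 ≈ 4.5706
Gain = 20 log₁₀(4.5706) ≈ 13.20 dB

13.2 dB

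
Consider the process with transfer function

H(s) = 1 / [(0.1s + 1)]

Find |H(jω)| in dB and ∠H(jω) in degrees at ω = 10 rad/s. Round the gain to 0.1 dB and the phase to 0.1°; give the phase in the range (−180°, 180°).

-3.0 dB, -45.0°

At ω = 10 rad/s:
pole (1 + j10·0.1) = 1 + j1 → |·| ≈ 1.4142, ∠ ≈ 45.00°
|H| = 1 · 1 / (1.4142) ≈ 0.70711
Gain = 20 log₁₀(0.70711) ≈ -3.01 dB
∠H = (0°) − (45.00°) = -45.00°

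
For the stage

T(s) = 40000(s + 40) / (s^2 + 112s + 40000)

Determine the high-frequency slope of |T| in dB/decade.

-20 dB/decade

Each pole contributes −20 dB/decade at high frequency; each zero contributes +20 dB/decade.
Net: 1 zero(s) − 2 pole(s) → -20 dB/decade.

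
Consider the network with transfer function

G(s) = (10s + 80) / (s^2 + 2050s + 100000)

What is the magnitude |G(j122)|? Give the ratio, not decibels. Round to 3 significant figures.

Substitute s = j122:
Numerator: 10(j122) + 80 = 80 + j1220
Denominator: (j122)^2 + 2050(j122) + 100000 = 85116 + j250100
|N| = √(80² + 1220²) ≈ 1222.6, ∠N ≈ 86.25°
|D| = √(85116² + 250100²) ≈ 2.6419e+05, ∠D ≈ 71.21°
|G| = 1222.6 / 2.6419e+05 ≈ 0.0046277

0.00463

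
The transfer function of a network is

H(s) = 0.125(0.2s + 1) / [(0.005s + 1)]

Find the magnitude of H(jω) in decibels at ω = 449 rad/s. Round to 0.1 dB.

At ω = 449 rad/s:
zero (1 + j449·0.2) = 1 + j89.8 → |·| ≈ 89.806, ∠ ≈ 89.36°
pole (1 + j449·0.005) = 1 + j2.245 → |·| ≈ 2.4576, ∠ ≈ 65.99°
|H| = 0.125 · 89.806 / (2.4576) ≈ 4.5678
Gain = 20 log₁₀(4.5678) ≈ 13.19 dB

13.2 dB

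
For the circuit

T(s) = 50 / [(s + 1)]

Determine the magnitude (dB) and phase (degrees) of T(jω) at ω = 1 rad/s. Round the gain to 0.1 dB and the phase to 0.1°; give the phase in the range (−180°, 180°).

At ω = 1 rad/s:
pole (1 + j1·1) = 1 + j1 → |·| ≈ 1.4142, ∠ ≈ 45.00°
|T| = 50 · 1 / (1.4142) ≈ 35.356
Gain = 20 log₁₀(35.356) ≈ 30.97 dB
∠T = (0°) − (45.00°) = -45.00°

31.0 dB, -45.0°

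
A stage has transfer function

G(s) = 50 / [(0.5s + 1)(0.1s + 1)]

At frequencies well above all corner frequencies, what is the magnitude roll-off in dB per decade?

-40 dB/decade

Each pole contributes −20 dB/decade at high frequency; each zero contributes +20 dB/decade.
Net: 0 zero(s) − 2 pole(s) → -40 dB/decade.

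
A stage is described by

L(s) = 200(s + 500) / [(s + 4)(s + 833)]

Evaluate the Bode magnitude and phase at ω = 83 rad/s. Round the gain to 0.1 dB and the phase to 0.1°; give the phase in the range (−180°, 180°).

At s = jω = j83:
zero (s+500): 500 + j83 → |·| = √(500²+83²) = √256889 ≈ 506.84, ∠ = arctan(83/500) ≈ 9.43°
pole (s+4): 4 + j83 → |·| = √(4²+83²) = √6905 ≈ 83.096, ∠ = arctan(83/4) ≈ 87.24°
pole (s+833): 833 + j83 → |·| = √(833²+83²) = √700778 ≈ 837.12, ∠ = arctan(83/833) ≈ 5.69°
|L| = 200 · 506.84 / 69561 ≈ 1.4573
Gain = 20 log₁₀(1.4573) ≈ 3.27 dB
∠L = 9.43° − 92.93° = -83.50°

3.3 dB, -83.5°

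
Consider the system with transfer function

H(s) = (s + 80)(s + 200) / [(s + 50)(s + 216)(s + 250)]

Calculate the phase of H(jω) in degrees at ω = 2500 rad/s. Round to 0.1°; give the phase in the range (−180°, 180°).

-84.6°

At s = jω = j2500:
zero (s+80): 80 + j2500 → |·| = √(80²+2500²) = √6256400 ≈ 2501.3, ∠ = arctan(2500/80) ≈ 88.17°
zero (s+200): 200 + j2500 → |·| = √(200²+2500²) = √6290000 ≈ 2508, ∠ = arctan(2500/200) ≈ 85.43°
pole (s+50): 50 + j2500 → |·| = √(50²+2500²) = √6252500 ≈ 2500.5, ∠ = arctan(2500/50) ≈ 88.85°
pole (s+216): 216 + j2500 → |·| = √(216²+2500²) = √6296656 ≈ 2509.3, ∠ = arctan(2500/216) ≈ 85.06°
pole (s+250): 250 + j2500 → |·| = √(250²+2500²) = √6312500 ≈ 2512.5, ∠ = arctan(2500/250) ≈ 84.29°
∠H = 173.60° − 258.20° = -84.60°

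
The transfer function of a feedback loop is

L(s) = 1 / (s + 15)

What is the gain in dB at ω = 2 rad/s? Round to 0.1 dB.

At s = jω = j2:
pole (s+15): 15 + j2 → |·| = √(15²+2²) = √229 ≈ 15.133, ∠ = arctan(2/15) ≈ 7.59°
|L| = 1 / 15.133 ≈ 0.066081
Gain = 20 log₁₀(0.066081) ≈ -23.60 dB

-23.6 dB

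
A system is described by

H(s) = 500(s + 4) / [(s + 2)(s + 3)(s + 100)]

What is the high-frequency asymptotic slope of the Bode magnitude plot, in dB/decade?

Each pole contributes −20 dB/decade at high frequency; each zero contributes +20 dB/decade.
Net: 1 zero(s) − 3 pole(s) → -40 dB/decade.

-40 dB/decade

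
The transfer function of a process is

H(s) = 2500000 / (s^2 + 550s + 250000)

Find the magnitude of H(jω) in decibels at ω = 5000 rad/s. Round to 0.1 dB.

-20.0 dB

At s = jω = j5000:
quadratic: (j5000)² + 550·j5000 + 250000 = -24750000 + j2750000 → |·| ≈ 2.4902e+07, ∠ ≈ 173.66°
|H| = 2500000 / 2.4902e+07 ≈ 0.10039
Gain = 20 log₁₀(0.10039) ≈ -19.97 dB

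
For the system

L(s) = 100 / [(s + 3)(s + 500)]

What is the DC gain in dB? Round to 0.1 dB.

L(0) = 100 / (3·500) ≈ 0.066667
20 log₁₀(0.066667) ≈ -23.52 dB

-23.5 dB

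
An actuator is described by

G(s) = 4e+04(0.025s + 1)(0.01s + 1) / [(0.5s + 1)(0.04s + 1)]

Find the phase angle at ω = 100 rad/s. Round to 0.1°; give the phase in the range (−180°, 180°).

At ω = 100 rad/s:
zero (1 + j100·0.025) = 1 + j2.5 → |·| ≈ 2.6926, ∠ ≈ 68.20°
zero (1 + j100·0.01) = 1 + j1 → |·| ≈ 1.4142, ∠ ≈ 45.00°
pole (1 + j100·0.5) = 1 + j50 → |·| ≈ 50.01, ∠ ≈ 88.85°
pole (1 + j100·0.04) = 1 + j4 → |·| ≈ 4.1231, ∠ ≈ 75.96°
∠G = (68.20° + 45.00°) − (88.85° + 75.96°) = -51.61°

-51.6°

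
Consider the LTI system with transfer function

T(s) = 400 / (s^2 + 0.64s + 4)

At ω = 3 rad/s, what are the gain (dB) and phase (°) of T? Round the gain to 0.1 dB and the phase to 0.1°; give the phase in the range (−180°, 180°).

37.5 dB, -159.0°

At s = jω = j3:
quadratic: (j3)² + 0.64·j3 + 4 = -5 + j1.92 → |·| ≈ 5.356, ∠ ≈ 158.99°
|T| = 400 / 5.356 ≈ 74.683
Gain = 20 log₁₀(74.683) ≈ 37.46 dB
∠T = 0.00° − 158.99° = -158.99°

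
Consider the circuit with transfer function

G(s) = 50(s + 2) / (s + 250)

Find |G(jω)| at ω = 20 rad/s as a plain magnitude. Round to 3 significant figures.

4.01

At s = jω = j20:
zero (s+2): 2 + j20 → |·| = √(2²+20²) = √404 ≈ 20.1, ∠ = arctan(20/2) ≈ 84.29°
pole (s+250): 250 + j20 → |·| = √(250²+20²) = √62900 ≈ 250.8, ∠ = arctan(20/250) ≈ 4.57°
|G| = 50 · 20.1 / 250.8 ≈ 4.0072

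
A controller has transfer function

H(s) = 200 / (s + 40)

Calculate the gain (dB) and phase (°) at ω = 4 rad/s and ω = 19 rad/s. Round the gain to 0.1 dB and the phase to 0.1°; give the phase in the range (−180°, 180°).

ω = 4: 13.9 dB, -5.7°; ω = 19: 13.1 dB, -25.4°

Substitute s = j4:
Numerator: 200 = 200 + j0
Denominator: (j4) + 40 = 40 + j4
|N| = √(200² + 0²) ≈ 200, ∠N ≈ 0.00°
|D| = √(40² + 4²) ≈ 40.2, ∠D ≈ 5.71°
|H| = 200 / 40.2 ≈ 4.9751
Gain = 20 log₁₀(4.9751) ≈ 13.94 dB
∠H = 0.00° − 5.71° = -5.71°

Substitute s = j19:
Numerator: 200 = 200 + j0
Denominator: (j19) + 40 = 40 + j19
|N| = √(200² + 0²) ≈ 200, ∠N ≈ 0.00°
|D| = √(40² + 19²) ≈ 44.283, ∠D ≈ 25.41°
|H| = 200 / 44.283 ≈ 4.5164
Gain = 20 log₁₀(4.5164) ≈ 13.10 dB
∠H = 0.00° − 25.41° = -25.41°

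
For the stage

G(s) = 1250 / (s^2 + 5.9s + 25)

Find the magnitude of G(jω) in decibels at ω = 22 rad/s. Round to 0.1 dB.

At s = jω = j22:
quadratic: (j22)² + 5.9·j22 + 25 = -459 + j129.8 → |·| ≈ 477, ∠ ≈ 164.21°
|G| = 1250 / 477 ≈ 2.6205
Gain = 20 log₁₀(2.6205) ≈ 8.37 dB

8.4 dB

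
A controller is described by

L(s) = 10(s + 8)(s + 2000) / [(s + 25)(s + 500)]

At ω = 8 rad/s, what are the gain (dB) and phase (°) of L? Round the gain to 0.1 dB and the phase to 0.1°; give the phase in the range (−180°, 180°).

24.7 dB, 26.6°

At s = jω = j8:
zero (s+8): 8 + j8 → |·| = √(8²+8²) = √128 ≈ 11.314, ∠ = arctan(8/8) ≈ 45.00°
zero (s+2000): 2000 + j8 → |·| = √(2000²+8²) = √4000064 ≈ 2000, ∠ = arctan(8/2000) ≈ 0.23°
pole (s+25): 25 + j8 → |·| = √(25²+8²) = √689 ≈ 26.249, ∠ = arctan(8/25) ≈ 17.74°
pole (s+500): 500 + j8 → |·| = √(500²+8²) = √250064 ≈ 500.06, ∠ = arctan(8/500) ≈ 0.92°
|L| = 10 · 22628 / 13126 ≈ 17.239
Gain = 20 log₁₀(17.239) ≈ 24.73 dB
∠L = 45.23° − 18.66° = 26.57°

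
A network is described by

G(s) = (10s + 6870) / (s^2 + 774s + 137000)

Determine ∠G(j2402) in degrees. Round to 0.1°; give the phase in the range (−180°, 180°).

Substitute s = j2402:
Numerator: 10(j2402) + 6870 = 6870 + j24020
Denominator: (j2402)^2 + 774(j2402) + 137000 = -5632604 + j1859148
|N| = √(6870² + 24020²) ≈ 24983, ∠N ≈ 74.04°
|D| = √(5632604² + 1859148²) ≈ 5.9315e+06, ∠D ≈ 161.73°
∠G = 74.04° − 161.73° = -87.69°

-87.7°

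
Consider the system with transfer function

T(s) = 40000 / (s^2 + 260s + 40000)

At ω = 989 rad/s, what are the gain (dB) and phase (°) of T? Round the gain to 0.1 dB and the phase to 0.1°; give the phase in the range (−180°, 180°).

At s = jω = j989:
quadratic: (j989)² + 260·j989 + 40000 = -938121 + j257140 → |·| ≈ 9.7272e+05, ∠ ≈ 164.67°
|T| = 40000 / 9.7272e+05 ≈ 0.041122
Gain = 20 log₁₀(0.041122) ≈ -27.72 dB
∠T = 0.00° − 164.67° = -164.67°

-27.7 dB, -164.7°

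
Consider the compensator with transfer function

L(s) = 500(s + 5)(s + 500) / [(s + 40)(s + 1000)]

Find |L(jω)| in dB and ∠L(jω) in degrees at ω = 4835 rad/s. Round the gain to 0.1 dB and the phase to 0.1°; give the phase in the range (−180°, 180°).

At s = jω = j4835:
zero (s+5): 5 + j4835 → |·| = √(5²+4835²) = √23377250 ≈ 4835, ∠ = arctan(4835/5) ≈ 89.94°
zero (s+500): 500 + j4835 → |·| = √(500²+4835²) = √23627225 ≈ 4860.8, ∠ = arctan(4835/500) ≈ 84.10°
pole (s+40): 40 + j4835 → |·| = √(40²+4835²) = √23378825 ≈ 4835.2, ∠ = arctan(4835/40) ≈ 89.53°
pole (s+1000): 1000 + j4835 → |·| = √(1000²+4835²) = √24377225 ≈ 4937.3, ∠ = arctan(4835/1000) ≈ 78.31°
|L| = 500 · 2.3502e+07 / 2.3873e+07 ≈ 492.23
Gain = 20 log₁₀(492.23) ≈ 53.84 dB
∠L = 174.04° − 167.84° = 6.20°

53.8 dB, 6.2°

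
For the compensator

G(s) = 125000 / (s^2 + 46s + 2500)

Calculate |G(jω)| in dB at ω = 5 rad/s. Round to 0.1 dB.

At s = jω = j5:
quadratic: (j5)² + 46·j5 + 2500 = 2475 + j230 → |·| ≈ 2485.7, ∠ ≈ 5.31°
|G| = 125000 / 2485.7 ≈ 50.288
Gain = 20 log₁₀(50.288) ≈ 34.03 dB

34.0 dB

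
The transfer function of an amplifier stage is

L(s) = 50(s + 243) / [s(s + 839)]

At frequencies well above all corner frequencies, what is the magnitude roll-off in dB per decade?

-20 dB/decade

Each pole contributes −20 dB/decade at high frequency; each zero contributes +20 dB/decade.
Net: 1 zero(s) − 2 pole(s) → -20 dB/decade.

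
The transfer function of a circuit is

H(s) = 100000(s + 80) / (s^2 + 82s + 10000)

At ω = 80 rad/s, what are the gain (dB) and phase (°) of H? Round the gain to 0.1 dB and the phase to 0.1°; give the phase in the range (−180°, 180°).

At s = jω = j80:
zero (s+80): 80 + j80 → |·| = √(80²+80²) = √12800 ≈ 113.14, ∠ = arctan(80/80) ≈ 45.00°
quadratic: (j80)² + 82·j80 + 10000 = 3600 + j6560 → |·| ≈ 7482.9, ∠ ≈ 61.24°
|H| = 100000 · 113.14 / 7482.9 ≈ 1512
Gain = 20 log₁₀(1512) ≈ 63.59 dB
∠H = 45.00° − 61.24° = -16.24°

63.6 dB, -16.2°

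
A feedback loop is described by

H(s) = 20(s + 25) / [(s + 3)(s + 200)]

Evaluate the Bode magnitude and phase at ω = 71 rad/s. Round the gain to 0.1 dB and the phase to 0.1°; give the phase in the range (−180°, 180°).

At s = jω = j71:
zero (s+25): 25 + j71 → |·| = √(25²+71²) = √5666 ≈ 75.273, ∠ = arctan(71/25) ≈ 70.60°
pole (s+3): 3 + j71 → |·| = √(3²+71²) = √5050 ≈ 71.063, ∠ = arctan(71/3) ≈ 87.58°
pole (s+200): 200 + j71 → |·| = √(200²+71²) = √45041 ≈ 212.23, ∠ = arctan(71/200) ≈ 19.54°
|H| = 20 · 75.273 / 15082 ≈ 0.099818
Gain = 20 log₁₀(0.099818) ≈ -20.02 dB
∠H = 70.60° − 107.12° = -36.52°

-20.0 dB, -36.5°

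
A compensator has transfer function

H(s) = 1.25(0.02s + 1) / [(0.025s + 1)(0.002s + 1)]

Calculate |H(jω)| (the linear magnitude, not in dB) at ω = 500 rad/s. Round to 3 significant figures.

0.708

At ω = 500 rad/s:
zero (1 + j500·0.02) = 1 + j10 → |·| ≈ 10.05, ∠ ≈ 84.29°
pole (1 + j500·0.025) = 1 + j12.5 → |·| ≈ 12.54, ∠ ≈ 85.43°
pole (1 + j500·0.002) = 1 + j1 → |·| ≈ 1.4142, ∠ ≈ 45.00°
|H| = 1.25 · 10.05 / (12.54 · 1.4142) ≈ 0.70838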